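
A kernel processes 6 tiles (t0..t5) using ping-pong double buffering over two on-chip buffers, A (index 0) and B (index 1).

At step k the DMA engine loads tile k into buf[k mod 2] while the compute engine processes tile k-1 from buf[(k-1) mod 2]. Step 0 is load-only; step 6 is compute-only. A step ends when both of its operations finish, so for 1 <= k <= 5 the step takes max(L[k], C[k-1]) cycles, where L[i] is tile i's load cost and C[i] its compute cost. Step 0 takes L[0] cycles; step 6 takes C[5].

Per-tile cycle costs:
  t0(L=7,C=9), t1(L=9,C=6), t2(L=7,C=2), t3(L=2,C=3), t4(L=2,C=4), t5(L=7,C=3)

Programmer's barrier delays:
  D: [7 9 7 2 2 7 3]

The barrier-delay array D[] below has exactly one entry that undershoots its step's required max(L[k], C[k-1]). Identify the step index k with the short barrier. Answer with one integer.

step 0: need L[0]=7 = 7; D[0]=7 ok
step 1: need max(L[1]=9,C[0]=9) = 9; D[1]=9 ok
step 2: need max(L[2]=7,C[1]=6) = 7; D[2]=7 ok
step 3: need max(L[3]=2,C[2]=2) = 2; D[3]=2 ok
step 4: need max(L[4]=2,C[3]=3) = 3; D[4]=2 SHORT
step 5: need max(L[5]=7,C[4]=4) = 7; D[5]=7 ok
step 6: need C[5]=3 = 3; D[6]=3 ok

hazard at step 4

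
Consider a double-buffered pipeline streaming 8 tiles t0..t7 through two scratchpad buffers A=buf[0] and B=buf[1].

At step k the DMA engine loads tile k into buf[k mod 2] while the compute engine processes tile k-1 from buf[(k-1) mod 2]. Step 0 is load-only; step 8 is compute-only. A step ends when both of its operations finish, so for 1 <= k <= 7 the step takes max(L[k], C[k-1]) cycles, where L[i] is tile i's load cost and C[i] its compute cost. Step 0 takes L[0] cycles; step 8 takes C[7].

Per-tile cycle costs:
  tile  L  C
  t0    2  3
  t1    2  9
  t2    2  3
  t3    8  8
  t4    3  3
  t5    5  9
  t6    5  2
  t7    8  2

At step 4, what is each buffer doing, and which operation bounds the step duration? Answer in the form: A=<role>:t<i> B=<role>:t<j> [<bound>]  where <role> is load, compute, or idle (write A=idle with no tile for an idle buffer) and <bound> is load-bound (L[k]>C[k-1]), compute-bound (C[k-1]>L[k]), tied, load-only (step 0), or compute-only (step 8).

step 4: A=load:t4 B=compute:t3 [compute-bound]

step 0: L[0]=2 → dur=2, Σ=2 | A=load:t0 B=idle [load-only]
step 1: L[1]=2 C[0]=3 → dur=3, Σ=5 | A=compute:t0 B=load:t1 [compute-bound]
step 2: L[2]=2 C[1]=9 → dur=9, Σ=14 | A=load:t2 B=compute:t1 [compute-bound]
step 3: L[3]=8 C[2]=3 → dur=8, Σ=22 | A=compute:t2 B=load:t3 [load-bound]
step 4: L[4]=3 C[3]=8 → dur=8, Σ=30 | A=load:t4 B=compute:t3 [compute-bound]
step 5: L[5]=5 C[4]=3 → dur=5, Σ=35 | A=compute:t4 B=load:t5 [load-bound]
step 6: L[6]=5 C[5]=9 → dur=9, Σ=44 | A=load:t6 B=compute:t5 [compute-bound]
step 7: L[7]=8 C[6]=2 → dur=8, Σ=52 | A=compute:t6 B=load:t7 [load-bound]
step 8: C[7]=2 → dur=2, Σ=54 | A=idle B=compute:t7 [compute-only]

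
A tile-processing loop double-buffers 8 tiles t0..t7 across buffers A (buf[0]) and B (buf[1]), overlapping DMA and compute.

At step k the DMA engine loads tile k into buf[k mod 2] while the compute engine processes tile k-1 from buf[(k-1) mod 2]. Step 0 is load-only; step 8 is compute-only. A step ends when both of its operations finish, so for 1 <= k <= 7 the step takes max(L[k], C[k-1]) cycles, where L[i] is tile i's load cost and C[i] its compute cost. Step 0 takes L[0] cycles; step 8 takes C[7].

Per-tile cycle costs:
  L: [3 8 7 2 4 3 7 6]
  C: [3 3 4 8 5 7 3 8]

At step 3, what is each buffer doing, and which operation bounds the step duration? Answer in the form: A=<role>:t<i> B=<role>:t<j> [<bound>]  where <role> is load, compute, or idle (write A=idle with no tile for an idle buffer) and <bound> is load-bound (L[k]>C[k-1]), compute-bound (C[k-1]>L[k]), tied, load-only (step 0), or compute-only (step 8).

k=0 load=t0/3c comp=- wait=3 total=3
k=1 load=t1/8c comp=t0/3c wait=8 total=11
k=2 load=t2/7c comp=t1/3c wait=7 total=18
k=3 load=t3/2c comp=t2/4c wait=4 total=22
k=4 load=t4/4c comp=t3/8c wait=8 total=30
k=5 load=t5/3c comp=t4/5c wait=5 total=35
k=6 load=t6/7c comp=t5/7c wait=7 total=42
k=7 load=t7/6c comp=t6/3c wait=6 total=48
k=8 load=- comp=t7/8c wait=8 total=56

step 3: A=compute:t2 B=load:t3 [compute-bound]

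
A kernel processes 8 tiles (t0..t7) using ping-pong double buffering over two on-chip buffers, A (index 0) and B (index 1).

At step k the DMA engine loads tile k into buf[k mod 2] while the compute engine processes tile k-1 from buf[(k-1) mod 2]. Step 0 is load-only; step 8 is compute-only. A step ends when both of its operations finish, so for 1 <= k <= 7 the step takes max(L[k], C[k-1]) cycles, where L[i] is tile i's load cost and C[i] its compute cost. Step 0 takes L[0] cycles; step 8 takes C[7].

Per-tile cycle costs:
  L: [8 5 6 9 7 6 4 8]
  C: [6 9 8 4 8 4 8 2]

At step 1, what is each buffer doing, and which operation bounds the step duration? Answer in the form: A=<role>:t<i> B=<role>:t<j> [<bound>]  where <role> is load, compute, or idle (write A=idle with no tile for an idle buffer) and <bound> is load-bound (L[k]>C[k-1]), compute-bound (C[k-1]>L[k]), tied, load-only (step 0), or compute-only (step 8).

step 1: A=compute:t0 B=load:t1 [compute-bound]

step 0: L[0]=8 → dur=8, Σ=8 | A=load:t0 B=idle [load-only]
step 1: L[1]=5 C[0]=6 → dur=6, Σ=14 | A=compute:t0 B=load:t1 [compute-bound]
step 2: L[2]=6 C[1]=9 → dur=9, Σ=23 | A=load:t2 B=compute:t1 [compute-bound]
step 3: L[3]=9 C[2]=8 → dur=9, Σ=32 | A=compute:t2 B=load:t3 [load-bound]
step 4: L[4]=7 C[3]=4 → dur=7, Σ=39 | A=load:t4 B=compute:t3 [load-bound]
step 5: L[5]=6 C[4]=8 → dur=8, Σ=47 | A=compute:t4 B=load:t5 [compute-bound]
step 6: L[6]=4 C[5]=4 → dur=4, Σ=51 | A=load:t6 B=compute:t5 [tied]
step 7: L[7]=8 C[6]=8 → dur=8, Σ=59 | A=compute:t6 B=load:t7 [tied]
step 8: C[7]=2 → dur=2, Σ=61 | A=idle B=compute:t7 [compute-only]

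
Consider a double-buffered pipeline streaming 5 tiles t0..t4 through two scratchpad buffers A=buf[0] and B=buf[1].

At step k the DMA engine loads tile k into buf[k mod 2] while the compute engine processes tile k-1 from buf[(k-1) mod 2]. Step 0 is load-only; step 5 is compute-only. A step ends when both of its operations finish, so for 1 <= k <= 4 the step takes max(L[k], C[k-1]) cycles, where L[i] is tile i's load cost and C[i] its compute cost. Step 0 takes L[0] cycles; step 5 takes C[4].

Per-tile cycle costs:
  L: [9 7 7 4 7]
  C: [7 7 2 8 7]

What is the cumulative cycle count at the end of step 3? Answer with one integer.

end_cycle[3] = 27

step 0: L[0]=9 → dur=9, Σ=9 | A=load:t0 B=idle [load-only]
step 1: L[1]=7 C[0]=7 → dur=7, Σ=16 | A=compute:t0 B=load:t1 [tied]
step 2: L[2]=7 C[1]=7 → dur=7, Σ=23 | A=load:t2 B=compute:t1 [tied]
step 3: L[3]=4 C[2]=2 → dur=4, Σ=27 | A=compute:t2 B=load:t3 [load-bound]
step 4: L[4]=7 C[3]=8 → dur=8, Σ=35 | A=load:t4 B=compute:t3 [compute-bound]
step 5: C[4]=7 → dur=7, Σ=42 | A=compute:t4 B=idle [compute-only]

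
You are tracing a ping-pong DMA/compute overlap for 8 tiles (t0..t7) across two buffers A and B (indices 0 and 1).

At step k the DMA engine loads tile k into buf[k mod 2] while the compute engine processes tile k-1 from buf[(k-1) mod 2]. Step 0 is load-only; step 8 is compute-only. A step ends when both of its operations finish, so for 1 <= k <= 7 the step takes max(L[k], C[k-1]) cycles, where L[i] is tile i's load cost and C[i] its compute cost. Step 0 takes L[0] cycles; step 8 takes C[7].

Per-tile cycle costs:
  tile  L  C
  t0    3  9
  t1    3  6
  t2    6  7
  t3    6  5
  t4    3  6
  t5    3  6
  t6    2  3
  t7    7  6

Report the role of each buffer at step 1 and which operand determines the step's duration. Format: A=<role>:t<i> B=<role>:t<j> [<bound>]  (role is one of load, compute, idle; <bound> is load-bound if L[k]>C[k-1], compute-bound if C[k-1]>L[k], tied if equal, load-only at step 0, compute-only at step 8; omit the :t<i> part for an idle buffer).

step 1: A=compute:t0 B=load:t1 [compute-bound]

  0. 3=3c; end=3; A:t0 B:-
  1. max(3,9)=9c; end=12; A:t0 B:t1
  2. max(6,6)=6c; end=18; A:t2 B:t1
  3. max(6,7)=7c; end=25; A:t2 B:t3
  4. max(3,5)=5c; end=30; A:t4 B:t3
  5. max(3,6)=6c; end=36; A:t4 B:t5
  6. max(2,6)=6c; end=42; A:t6 B:t5
  7. max(7,3)=7c; end=49; A:t6 B:t7
  8. 6=6c; end=55; A:t6 B:t7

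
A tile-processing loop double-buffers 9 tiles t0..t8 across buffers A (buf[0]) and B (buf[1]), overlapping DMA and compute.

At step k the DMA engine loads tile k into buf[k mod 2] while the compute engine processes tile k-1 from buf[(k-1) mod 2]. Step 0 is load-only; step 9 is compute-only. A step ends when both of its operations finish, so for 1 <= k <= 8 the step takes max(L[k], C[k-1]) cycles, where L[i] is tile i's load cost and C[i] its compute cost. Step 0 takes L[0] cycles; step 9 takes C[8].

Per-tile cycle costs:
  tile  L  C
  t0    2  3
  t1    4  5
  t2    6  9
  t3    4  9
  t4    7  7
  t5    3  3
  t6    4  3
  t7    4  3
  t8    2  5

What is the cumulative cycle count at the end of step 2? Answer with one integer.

k=0 load=t0/2c comp=- wait=2 total=2
k=1 load=t1/4c comp=t0/3c wait=4 total=6
k=2 load=t2/6c comp=t1/5c wait=6 total=12
k=3 load=t3/4c comp=t2/9c wait=9 total=21
k=4 load=t4/7c comp=t3/9c wait=9 total=30
k=5 load=t5/3c comp=t4/7c wait=7 total=37
k=6 load=t6/4c comp=t5/3c wait=4 total=41
k=7 load=t7/4c comp=t6/3c wait=4 total=45
k=8 load=t8/2c comp=t7/3c wait=3 total=48
k=9 load=- comp=t8/5c wait=5 total=53

end_cycle[2] = 12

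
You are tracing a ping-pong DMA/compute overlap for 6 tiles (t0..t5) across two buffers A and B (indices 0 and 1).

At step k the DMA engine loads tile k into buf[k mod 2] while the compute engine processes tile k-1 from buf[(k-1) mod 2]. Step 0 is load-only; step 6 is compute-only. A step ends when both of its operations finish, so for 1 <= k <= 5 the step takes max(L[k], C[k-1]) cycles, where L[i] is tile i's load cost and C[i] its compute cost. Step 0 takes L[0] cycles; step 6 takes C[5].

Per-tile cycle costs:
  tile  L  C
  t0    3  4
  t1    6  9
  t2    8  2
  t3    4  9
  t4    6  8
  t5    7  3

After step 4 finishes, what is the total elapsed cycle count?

end_cycle[4] = 31

[0] DMA t0→A (3c) ∥ CU idle ⇒ 3c, clock 3
[1] DMA t1→B (6c) ∥ CU A:t0 (4c) ⇒ 6c, clock 9
[2] DMA t2→A (8c) ∥ CU B:t1 (9c) ⇒ 9c, clock 18
[3] DMA t3→B (4c) ∥ CU A:t2 (2c) ⇒ 4c, clock 22
[4] DMA t4→A (6c) ∥ CU B:t3 (9c) ⇒ 9c, clock 31
[5] DMA t5→B (7c) ∥ CU A:t4 (8c) ⇒ 8c, clock 39
[6] DMA idle ∥ CU B:t5 (3c) ⇒ 3c, clock 42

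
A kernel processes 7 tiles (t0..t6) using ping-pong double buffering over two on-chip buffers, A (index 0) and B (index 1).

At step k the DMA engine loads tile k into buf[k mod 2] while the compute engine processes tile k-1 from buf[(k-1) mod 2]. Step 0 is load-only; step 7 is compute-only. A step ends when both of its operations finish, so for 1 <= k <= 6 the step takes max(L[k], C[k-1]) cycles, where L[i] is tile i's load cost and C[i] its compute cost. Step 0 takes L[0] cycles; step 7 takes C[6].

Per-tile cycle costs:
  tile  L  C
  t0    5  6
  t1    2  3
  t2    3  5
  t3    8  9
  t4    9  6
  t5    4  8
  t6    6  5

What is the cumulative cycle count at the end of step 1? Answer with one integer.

[0] DMA t0→A (5c) ∥ CU idle ⇒ 5c, clock 5
[1] DMA t1→B (2c) ∥ CU A:t0 (6c) ⇒ 6c, clock 11
[2] DMA t2→A (3c) ∥ CU B:t1 (3c) ⇒ 3c, clock 14
[3] DMA t3→B (8c) ∥ CU A:t2 (5c) ⇒ 8c, clock 22
[4] DMA t4→A (9c) ∥ CU B:t3 (9c) ⇒ 9c, clock 31
[5] DMA t5→B (4c) ∥ CU A:t4 (6c) ⇒ 6c, clock 37
[6] DMA t6→A (6c) ∥ CU B:t5 (8c) ⇒ 8c, clock 45
[7] DMA idle ∥ CU A:t6 (5c) ⇒ 5c, clock 50

end_cycle[1] = 11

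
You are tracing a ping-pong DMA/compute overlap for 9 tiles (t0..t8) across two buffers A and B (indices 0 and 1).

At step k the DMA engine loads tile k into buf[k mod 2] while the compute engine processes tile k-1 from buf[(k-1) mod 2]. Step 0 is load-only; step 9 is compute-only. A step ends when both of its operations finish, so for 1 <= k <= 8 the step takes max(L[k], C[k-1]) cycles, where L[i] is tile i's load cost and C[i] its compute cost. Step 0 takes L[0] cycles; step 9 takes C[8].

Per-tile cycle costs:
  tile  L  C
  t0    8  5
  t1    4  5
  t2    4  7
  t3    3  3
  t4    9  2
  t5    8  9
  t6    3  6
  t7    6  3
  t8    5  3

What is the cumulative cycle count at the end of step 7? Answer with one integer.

k=0 load=t0/8c comp=- wait=8 total=8
k=1 load=t1/4c comp=t0/5c wait=5 total=13
k=2 load=t2/4c comp=t1/5c wait=5 total=18
k=3 load=t3/3c comp=t2/7c wait=7 total=25
k=4 load=t4/9c comp=t3/3c wait=9 total=34
k=5 load=t5/8c comp=t4/2c wait=8 total=42
k=6 load=t6/3c comp=t5/9c wait=9 total=51
k=7 load=t7/6c comp=t6/6c wait=6 total=57
k=8 load=t8/5c comp=t7/3c wait=5 total=62
k=9 load=- comp=t8/3c wait=3 total=65

end_cycle[7] = 57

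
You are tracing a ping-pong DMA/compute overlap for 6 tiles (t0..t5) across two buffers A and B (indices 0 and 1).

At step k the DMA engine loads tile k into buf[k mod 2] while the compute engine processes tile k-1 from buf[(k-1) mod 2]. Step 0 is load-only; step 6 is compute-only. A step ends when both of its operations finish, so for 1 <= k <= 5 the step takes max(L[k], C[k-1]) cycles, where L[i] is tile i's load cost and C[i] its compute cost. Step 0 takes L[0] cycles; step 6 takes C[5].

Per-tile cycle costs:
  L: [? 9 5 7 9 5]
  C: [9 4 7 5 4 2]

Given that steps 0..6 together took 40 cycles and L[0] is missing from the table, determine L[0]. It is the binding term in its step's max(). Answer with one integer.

L[0] = 3

step 0: dur = L[0]=? = L[0]  (unknown; binding)
step 1: dur = max(L[1]=9, C[0]=9) = 9
step 2: dur = max(L[2]=5, C[1]=4) = 5
step 3: dur = max(L[3]=7, C[2]=7) = 7
step 4: dur = max(L[4]=9, C[3]=5) = 9
step 5: dur = max(L[5]=5, C[4]=4) = 5
step 6: dur = C[5]=2 = 2
sum of known step durations = 37
dur[0] = total - known = 40 - 37 = 3
L[0] is the binding max in step 0, so L[0] = dur[0] = 3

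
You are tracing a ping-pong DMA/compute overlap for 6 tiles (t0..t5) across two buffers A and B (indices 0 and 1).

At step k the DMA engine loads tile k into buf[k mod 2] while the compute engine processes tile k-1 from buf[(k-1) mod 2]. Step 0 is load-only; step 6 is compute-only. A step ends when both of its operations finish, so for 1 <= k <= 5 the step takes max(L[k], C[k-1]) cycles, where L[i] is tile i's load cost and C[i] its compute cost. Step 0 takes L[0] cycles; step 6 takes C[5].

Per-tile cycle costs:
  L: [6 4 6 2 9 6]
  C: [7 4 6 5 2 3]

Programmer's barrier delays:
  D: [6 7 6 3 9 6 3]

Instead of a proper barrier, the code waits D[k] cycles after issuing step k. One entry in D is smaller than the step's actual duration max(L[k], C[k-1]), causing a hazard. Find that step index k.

k=0 barrier L[0]=6→6c, D[0]=6 ok
k=1 barrier max(L[1]=4,C[0]=7)→7c, D[1]=7 ok
k=2 barrier max(L[2]=6,C[1]=4)→6c, D[2]=6 ok
k=3 barrier max(L[3]=2,C[2]=6)→6c, D[3]=3 SHORT
k=4 barrier max(L[4]=9,C[3]=5)→9c, D[4]=9 ok
k=5 barrier max(L[5]=6,C[4]=2)→6c, D[5]=6 ok
k=6 barrier C[5]=3→3c, D[6]=3 ok

hazard at step 3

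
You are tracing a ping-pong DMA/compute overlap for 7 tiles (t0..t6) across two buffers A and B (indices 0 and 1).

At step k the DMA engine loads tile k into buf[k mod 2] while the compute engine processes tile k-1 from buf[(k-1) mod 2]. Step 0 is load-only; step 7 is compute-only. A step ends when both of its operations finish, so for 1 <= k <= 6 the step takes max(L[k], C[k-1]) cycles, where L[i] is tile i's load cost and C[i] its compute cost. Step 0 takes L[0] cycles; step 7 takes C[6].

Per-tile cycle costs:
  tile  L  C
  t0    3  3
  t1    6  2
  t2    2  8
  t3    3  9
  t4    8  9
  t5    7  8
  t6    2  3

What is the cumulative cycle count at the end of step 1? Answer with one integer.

end_cycle[1] = 9

  0. 3=3c; end=3; A:t0 B:-
  1. max(6,3)=6c; end=9; A:t0 B:t1
  2. max(2,2)=2c; end=11; A:t2 B:t1
  3. max(3,8)=8c; end=19; A:t2 B:t3
  4. max(8,9)=9c; end=28; A:t4 B:t3
  5. max(7,9)=9c; end=37; A:t4 B:t5
  6. max(2,8)=8c; end=45; A:t6 B:t5
  7. 3=3c; end=48; A:t6 B:t5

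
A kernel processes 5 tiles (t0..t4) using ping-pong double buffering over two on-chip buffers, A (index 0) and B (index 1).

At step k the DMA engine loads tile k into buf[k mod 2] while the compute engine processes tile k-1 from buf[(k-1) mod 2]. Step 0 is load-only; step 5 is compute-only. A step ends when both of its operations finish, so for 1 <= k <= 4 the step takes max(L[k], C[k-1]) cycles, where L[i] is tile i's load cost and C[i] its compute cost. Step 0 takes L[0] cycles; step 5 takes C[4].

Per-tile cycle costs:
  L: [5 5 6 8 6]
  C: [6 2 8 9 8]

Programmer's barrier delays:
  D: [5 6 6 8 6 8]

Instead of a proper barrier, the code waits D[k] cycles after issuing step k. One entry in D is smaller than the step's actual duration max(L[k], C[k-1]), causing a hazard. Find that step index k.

step 0: need L[0]=5 = 5; D[0]=5 ok
step 1: need max(L[1]=5,C[0]=6) = 6; D[1]=6 ok
step 2: need max(L[2]=6,C[1]=2) = 6; D[2]=6 ok
step 3: need max(L[3]=8,C[2]=8) = 8; D[3]=8 ok
step 4: need max(L[4]=6,C[3]=9) = 9; D[4]=6 SHORT
step 5: need C[4]=8 = 8; D[5]=8 ok

hazard at step 4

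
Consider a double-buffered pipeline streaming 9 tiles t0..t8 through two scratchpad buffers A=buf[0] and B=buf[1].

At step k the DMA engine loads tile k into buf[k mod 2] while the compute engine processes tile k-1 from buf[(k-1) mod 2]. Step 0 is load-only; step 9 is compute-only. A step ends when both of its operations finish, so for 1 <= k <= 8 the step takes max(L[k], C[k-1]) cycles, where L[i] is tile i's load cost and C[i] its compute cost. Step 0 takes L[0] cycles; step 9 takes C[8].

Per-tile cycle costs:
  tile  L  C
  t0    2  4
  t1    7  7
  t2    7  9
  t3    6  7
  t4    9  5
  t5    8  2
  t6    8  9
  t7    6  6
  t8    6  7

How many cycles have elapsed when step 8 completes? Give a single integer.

end_cycle[8] = 65

[0] DMA t0→A (2c) ∥ CU idle ⇒ 2c, clock 2
[1] DMA t1→B (7c) ∥ CU A:t0 (4c) ⇒ 7c, clock 9
[2] DMA t2→A (7c) ∥ CU B:t1 (7c) ⇒ 7c, clock 16
[3] DMA t3→B (6c) ∥ CU A:t2 (9c) ⇒ 9c, clock 25
[4] DMA t4→A (9c) ∥ CU B:t3 (7c) ⇒ 9c, clock 34
[5] DMA t5→B (8c) ∥ CU A:t4 (5c) ⇒ 8c, clock 42
[6] DMA t6→A (8c) ∥ CU B:t5 (2c) ⇒ 8c, clock 50
[7] DMA t7→B (6c) ∥ CU A:t6 (9c) ⇒ 9c, clock 59
[8] DMA t8→A (6c) ∥ CU B:t7 (6c) ⇒ 6c, clock 65
[9] DMA idle ∥ CU A:t8 (7c) ⇒ 7c, clock 72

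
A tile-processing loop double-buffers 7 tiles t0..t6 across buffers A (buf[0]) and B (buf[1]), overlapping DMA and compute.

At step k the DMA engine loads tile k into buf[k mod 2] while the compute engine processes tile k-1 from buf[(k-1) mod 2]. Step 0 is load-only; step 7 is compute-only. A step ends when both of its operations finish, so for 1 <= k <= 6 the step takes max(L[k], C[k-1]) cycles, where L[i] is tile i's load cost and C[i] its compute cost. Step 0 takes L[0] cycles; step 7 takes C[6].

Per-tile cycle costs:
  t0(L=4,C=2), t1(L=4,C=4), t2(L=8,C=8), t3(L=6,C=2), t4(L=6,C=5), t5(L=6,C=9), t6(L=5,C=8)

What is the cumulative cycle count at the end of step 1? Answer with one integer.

end_cycle[1] = 8

k=0 load=t0/4c comp=- wait=4 total=4
k=1 load=t1/4c comp=t0/2c wait=4 total=8
k=2 load=t2/8c comp=t1/4c wait=8 total=16
k=3 load=t3/6c comp=t2/8c wait=8 total=24
k=4 load=t4/6c comp=t3/2c wait=6 total=30
k=5 load=t5/6c comp=t4/5c wait=6 total=36
k=6 load=t6/5c comp=t5/9c wait=9 total=45
k=7 load=- comp=t6/8c wait=8 total=53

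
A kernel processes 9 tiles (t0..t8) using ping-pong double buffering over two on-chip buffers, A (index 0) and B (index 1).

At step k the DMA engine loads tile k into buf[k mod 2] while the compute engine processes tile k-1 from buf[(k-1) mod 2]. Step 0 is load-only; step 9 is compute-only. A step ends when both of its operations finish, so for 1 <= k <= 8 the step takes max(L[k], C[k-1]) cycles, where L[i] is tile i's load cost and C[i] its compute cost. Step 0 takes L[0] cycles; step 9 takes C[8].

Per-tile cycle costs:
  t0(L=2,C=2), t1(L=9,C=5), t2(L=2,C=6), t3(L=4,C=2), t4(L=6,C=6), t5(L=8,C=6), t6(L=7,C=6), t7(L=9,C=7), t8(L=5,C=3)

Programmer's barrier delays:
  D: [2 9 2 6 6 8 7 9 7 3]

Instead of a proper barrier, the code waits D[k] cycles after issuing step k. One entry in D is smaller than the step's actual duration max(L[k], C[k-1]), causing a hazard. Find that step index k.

k=0 barrier L[0]=2→2c, D[0]=2 ok
k=1 barrier max(L[1]=9,C[0]=2)→9c, D[1]=9 ok
k=2 barrier max(L[2]=2,C[1]=5)→5c, D[2]=2 SHORT
k=3 barrier max(L[3]=4,C[2]=6)→6c, D[3]=6 ok
k=4 barrier max(L[4]=6,C[3]=2)→6c, D[4]=6 ok
k=5 barrier max(L[5]=8,C[4]=6)→8c, D[5]=8 ok
k=6 barrier max(L[6]=7,C[5]=6)→7c, D[6]=7 ok
k=7 barrier max(L[7]=9,C[6]=6)→9c, D[7]=9 ok
k=8 barrier max(L[8]=5,C[7]=7)→7c, D[8]=7 ok
k=9 barrier C[8]=3→3c, D[9]=3 ok

hazard at step 2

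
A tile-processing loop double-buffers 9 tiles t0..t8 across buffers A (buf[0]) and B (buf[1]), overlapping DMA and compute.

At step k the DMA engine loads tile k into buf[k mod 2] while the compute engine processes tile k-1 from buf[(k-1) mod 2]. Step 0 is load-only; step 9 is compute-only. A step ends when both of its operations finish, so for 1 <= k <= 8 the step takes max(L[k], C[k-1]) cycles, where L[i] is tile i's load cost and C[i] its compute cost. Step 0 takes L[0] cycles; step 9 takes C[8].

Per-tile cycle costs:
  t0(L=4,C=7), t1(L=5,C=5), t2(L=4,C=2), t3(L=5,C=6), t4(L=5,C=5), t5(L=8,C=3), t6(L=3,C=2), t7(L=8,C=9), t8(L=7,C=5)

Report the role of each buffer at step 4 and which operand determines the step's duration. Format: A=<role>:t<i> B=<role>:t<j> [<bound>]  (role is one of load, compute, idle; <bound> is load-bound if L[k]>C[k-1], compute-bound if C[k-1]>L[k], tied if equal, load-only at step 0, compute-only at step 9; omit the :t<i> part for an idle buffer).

step 4: A=load:t4 B=compute:t3 [compute-bound]

  0. 4=4c; end=4; A:t0 B:-
  1. max(5,7)=7c; end=11; A:t0 B:t1
  2. max(4,5)=5c; end=16; A:t2 B:t1
  3. max(5,2)=5c; end=21; A:t2 B:t3
  4. max(5,6)=6c; end=27; A:t4 B:t3
  5. max(8,5)=8c; end=35; A:t4 B:t5
  6. max(3,3)=3c; end=38; A:t6 B:t5
  7. max(8,2)=8c; end=46; A:t6 B:t7
  8. max(7,9)=9c; end=55; A:t8 B:t7
  9. 5=5c; end=60; A:t8 B:t7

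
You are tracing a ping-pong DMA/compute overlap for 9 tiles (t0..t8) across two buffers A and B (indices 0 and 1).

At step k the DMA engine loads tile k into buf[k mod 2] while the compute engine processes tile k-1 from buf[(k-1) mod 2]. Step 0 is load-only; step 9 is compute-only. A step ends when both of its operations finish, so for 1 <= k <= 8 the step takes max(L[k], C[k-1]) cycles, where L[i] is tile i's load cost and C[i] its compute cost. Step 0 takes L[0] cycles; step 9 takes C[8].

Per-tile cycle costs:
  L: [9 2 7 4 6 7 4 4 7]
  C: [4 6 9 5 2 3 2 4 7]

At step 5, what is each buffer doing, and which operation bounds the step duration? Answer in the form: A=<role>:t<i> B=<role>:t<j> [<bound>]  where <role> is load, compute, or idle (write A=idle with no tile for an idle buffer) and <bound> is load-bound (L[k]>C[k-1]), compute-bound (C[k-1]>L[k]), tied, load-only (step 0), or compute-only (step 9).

step 5: A=compute:t4 B=load:t5 [load-bound]

step 0: L[0]=9 → dur=9, Σ=9 | A=load:t0 B=idle [load-only]
step 1: L[1]=2 C[0]=4 → dur=4, Σ=13 | A=compute:t0 B=load:t1 [compute-bound]
step 2: L[2]=7 C[1]=6 → dur=7, Σ=20 | A=load:t2 B=compute:t1 [load-bound]
step 3: L[3]=4 C[2]=9 → dur=9, Σ=29 | A=compute:t2 B=load:t3 [compute-bound]
step 4: L[4]=6 C[3]=5 → dur=6, Σ=35 | A=load:t4 B=compute:t3 [load-bound]
step 5: L[5]=7 C[4]=2 → dur=7, Σ=42 | A=compute:t4 B=load:t5 [load-bound]
step 6: L[6]=4 C[5]=3 → dur=4, Σ=46 | A=load:t6 B=compute:t5 [load-bound]
step 7: L[7]=4 C[6]=2 → dur=4, Σ=50 | A=compute:t6 B=load:t7 [load-bound]
step 8: L[8]=7 C[7]=4 → dur=7, Σ=57 | A=load:t8 B=compute:t7 [load-bound]
step 9: C[8]=7 → dur=7, Σ=64 | A=compute:t8 B=idle [compute-only]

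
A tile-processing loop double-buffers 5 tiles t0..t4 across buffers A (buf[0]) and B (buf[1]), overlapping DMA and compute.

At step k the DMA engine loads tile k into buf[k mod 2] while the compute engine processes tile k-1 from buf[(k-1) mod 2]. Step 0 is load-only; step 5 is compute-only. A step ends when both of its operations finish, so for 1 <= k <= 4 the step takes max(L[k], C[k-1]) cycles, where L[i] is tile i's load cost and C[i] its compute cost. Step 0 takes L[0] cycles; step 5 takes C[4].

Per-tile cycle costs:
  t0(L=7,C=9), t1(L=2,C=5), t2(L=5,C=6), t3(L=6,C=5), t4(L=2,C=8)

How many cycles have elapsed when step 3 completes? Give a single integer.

k=0 load=t0/7c comp=- wait=7 total=7
k=1 load=t1/2c comp=t0/9c wait=9 total=16
k=2 load=t2/5c comp=t1/5c wait=5 total=21
k=3 load=t3/6c comp=t2/6c wait=6 total=27
k=4 load=t4/2c comp=t3/5c wait=5 total=32
k=5 load=- comp=t4/8c wait=8 total=40

end_cycle[3] = 27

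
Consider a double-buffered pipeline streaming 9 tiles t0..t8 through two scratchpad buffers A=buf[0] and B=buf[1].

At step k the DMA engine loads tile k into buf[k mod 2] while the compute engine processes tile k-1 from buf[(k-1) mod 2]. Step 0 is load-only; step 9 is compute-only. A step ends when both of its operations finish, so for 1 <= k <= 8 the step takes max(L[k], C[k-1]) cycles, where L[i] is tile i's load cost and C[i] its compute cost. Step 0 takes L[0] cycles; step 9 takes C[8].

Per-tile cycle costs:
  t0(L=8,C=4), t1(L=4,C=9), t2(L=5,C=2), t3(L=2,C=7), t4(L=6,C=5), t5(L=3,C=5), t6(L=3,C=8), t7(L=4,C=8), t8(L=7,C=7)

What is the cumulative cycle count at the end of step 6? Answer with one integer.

  0. 8=8c; end=8; A:t0 B:-
  1. max(4,4)=4c; end=12; A:t0 B:t1
  2. max(5,9)=9c; end=21; A:t2 B:t1
  3. max(2,2)=2c; end=23; A:t2 B:t3
  4. max(6,7)=7c; end=30; A:t4 B:t3
  5. max(3,5)=5c; end=35; A:t4 B:t5
  6. max(3,5)=5c; end=40; A:t6 B:t5
  7. max(4,8)=8c; end=48; A:t6 B:t7
  8. max(7,8)=8c; end=56; A:t8 B:t7
  9. 7=7c; end=63; A:t8 B:t7

end_cycle[6] = 40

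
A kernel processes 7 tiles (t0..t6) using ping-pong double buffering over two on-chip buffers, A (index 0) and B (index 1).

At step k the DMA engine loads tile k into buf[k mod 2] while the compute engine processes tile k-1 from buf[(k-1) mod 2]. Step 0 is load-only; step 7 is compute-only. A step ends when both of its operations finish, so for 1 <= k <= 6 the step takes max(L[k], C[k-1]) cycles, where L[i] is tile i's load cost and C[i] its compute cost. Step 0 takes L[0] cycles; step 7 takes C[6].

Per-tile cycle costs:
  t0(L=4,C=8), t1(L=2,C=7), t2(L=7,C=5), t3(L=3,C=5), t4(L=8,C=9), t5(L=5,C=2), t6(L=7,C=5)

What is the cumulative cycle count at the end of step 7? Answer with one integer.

end_cycle[7] = 53

[0] DMA t0→A (4c) ∥ CU idle ⇒ 4c, clock 4
[1] DMA t1→B (2c) ∥ CU A:t0 (8c) ⇒ 8c, clock 12
[2] DMA t2→A (7c) ∥ CU B:t1 (7c) ⇒ 7c, clock 19
[3] DMA t3→B (3c) ∥ CU A:t2 (5c) ⇒ 5c, clock 24
[4] DMA t4→A (8c) ∥ CU B:t3 (5c) ⇒ 8c, clock 32
[5] DMA t5→B (5c) ∥ CU A:t4 (9c) ⇒ 9c, clock 41
[6] DMA t6→A (7c) ∥ CU B:t5 (2c) ⇒ 7c, clock 48
[7] DMA idle ∥ CU A:t6 (5c) ⇒ 5c, clock 53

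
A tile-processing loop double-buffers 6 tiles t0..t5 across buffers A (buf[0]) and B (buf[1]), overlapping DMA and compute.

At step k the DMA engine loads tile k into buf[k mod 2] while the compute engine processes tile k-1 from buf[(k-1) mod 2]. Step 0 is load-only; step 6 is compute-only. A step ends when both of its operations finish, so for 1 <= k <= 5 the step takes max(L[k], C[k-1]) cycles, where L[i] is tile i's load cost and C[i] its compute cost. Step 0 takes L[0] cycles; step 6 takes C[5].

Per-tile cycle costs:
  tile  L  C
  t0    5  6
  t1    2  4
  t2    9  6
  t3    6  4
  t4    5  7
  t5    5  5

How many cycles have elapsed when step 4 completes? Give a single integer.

step 0: L[0]=5 → dur=5, Σ=5 | A=load:t0 B=idle [load-only]
step 1: L[1]=2 C[0]=6 → dur=6, Σ=11 | A=compute:t0 B=load:t1 [compute-bound]
step 2: L[2]=9 C[1]=4 → dur=9, Σ=20 | A=load:t2 B=compute:t1 [load-bound]
step 3: L[3]=6 C[2]=6 → dur=6, Σ=26 | A=compute:t2 B=load:t3 [tied]
step 4: L[4]=5 C[3]=4 → dur=5, Σ=31 | A=load:t4 B=compute:t3 [load-bound]
step 5: L[5]=5 C[4]=7 → dur=7, Σ=38 | A=compute:t4 B=load:t5 [compute-bound]
step 6: C[5]=5 → dur=5, Σ=43 | A=idle B=compute:t5 [compute-only]

end_cycle[4] = 31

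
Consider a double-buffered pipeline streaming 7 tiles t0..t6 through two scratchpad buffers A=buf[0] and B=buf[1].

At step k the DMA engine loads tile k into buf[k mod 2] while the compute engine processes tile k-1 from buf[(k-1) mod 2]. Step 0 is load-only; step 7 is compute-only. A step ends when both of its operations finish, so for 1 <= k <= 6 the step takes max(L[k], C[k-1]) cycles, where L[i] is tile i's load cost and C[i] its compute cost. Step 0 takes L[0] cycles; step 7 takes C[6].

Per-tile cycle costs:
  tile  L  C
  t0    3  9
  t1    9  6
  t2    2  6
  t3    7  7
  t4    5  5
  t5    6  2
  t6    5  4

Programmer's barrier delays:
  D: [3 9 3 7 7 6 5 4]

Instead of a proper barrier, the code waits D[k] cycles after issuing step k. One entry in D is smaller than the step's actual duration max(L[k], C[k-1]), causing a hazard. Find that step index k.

hazard at step 2

[0] required=L[0]=3=3 vs D=3 ok
[1] required=max(L[1]=9,C[0]=9)=9 vs D=9 ok
[2] required=max(L[2]=2,C[1]=6)=6 vs D=3 SHORT
[3] required=max(L[3]=7,C[2]=6)=7 vs D=7 ok
[4] required=max(L[4]=5,C[3]=7)=7 vs D=7 ok
[5] required=max(L[5]=6,C[4]=5)=6 vs D=6 ok
[6] required=max(L[6]=5,C[5]=2)=5 vs D=5 ok
[7] required=C[6]=4=4 vs D=4 ok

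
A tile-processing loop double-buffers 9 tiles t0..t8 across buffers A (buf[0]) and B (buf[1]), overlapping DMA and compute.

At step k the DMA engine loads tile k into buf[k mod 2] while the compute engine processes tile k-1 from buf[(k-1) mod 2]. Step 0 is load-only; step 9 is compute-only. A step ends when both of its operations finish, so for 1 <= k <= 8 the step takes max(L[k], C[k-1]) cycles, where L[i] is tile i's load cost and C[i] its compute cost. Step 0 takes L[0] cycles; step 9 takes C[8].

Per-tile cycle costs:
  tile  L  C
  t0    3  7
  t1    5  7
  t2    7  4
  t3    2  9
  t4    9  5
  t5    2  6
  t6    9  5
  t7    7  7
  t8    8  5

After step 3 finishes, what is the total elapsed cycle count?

end_cycle[3] = 21

[0] DMA t0→A (3c) ∥ CU idle ⇒ 3c, clock 3
[1] DMA t1→B (5c) ∥ CU A:t0 (7c) ⇒ 7c, clock 10
[2] DMA t2→A (7c) ∥ CU B:t1 (7c) ⇒ 7c, clock 17
[3] DMA t3→B (2c) ∥ CU A:t2 (4c) ⇒ 4c, clock 21
[4] DMA t4→A (9c) ∥ CU B:t3 (9c) ⇒ 9c, clock 30
[5] DMA t5→B (2c) ∥ CU A:t4 (5c) ⇒ 5c, clock 35
[6] DMA t6→A (9c) ∥ CU B:t5 (6c) ⇒ 9c, clock 44
[7] DMA t7→B (7c) ∥ CU A:t6 (5c) ⇒ 7c, clock 51
[8] DMA t8→A (8c) ∥ CU B:t7 (7c) ⇒ 8c, clock 59
[9] DMA idle ∥ CU A:t8 (5c) ⇒ 5c, clock 64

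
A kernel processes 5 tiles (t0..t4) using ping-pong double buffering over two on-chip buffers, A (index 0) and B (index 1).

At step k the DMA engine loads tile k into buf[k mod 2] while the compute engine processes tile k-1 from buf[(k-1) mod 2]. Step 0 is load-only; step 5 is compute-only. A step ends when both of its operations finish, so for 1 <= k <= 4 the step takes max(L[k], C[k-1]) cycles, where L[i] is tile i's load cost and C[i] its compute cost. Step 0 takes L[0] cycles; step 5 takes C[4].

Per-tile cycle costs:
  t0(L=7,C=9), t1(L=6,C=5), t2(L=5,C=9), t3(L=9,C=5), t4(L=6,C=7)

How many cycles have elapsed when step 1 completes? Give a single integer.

  0. 7=7c; end=7; A:t0 B:-
  1. max(6,9)=9c; end=16; A:t0 B:t1
  2. max(5,5)=5c; end=21; A:t2 B:t1
  3. max(9,9)=9c; end=30; A:t2 B:t3
  4. max(6,5)=6c; end=36; A:t4 B:t3
  5. 7=7c; end=43; A:t4 B:t3

end_cycle[1] = 16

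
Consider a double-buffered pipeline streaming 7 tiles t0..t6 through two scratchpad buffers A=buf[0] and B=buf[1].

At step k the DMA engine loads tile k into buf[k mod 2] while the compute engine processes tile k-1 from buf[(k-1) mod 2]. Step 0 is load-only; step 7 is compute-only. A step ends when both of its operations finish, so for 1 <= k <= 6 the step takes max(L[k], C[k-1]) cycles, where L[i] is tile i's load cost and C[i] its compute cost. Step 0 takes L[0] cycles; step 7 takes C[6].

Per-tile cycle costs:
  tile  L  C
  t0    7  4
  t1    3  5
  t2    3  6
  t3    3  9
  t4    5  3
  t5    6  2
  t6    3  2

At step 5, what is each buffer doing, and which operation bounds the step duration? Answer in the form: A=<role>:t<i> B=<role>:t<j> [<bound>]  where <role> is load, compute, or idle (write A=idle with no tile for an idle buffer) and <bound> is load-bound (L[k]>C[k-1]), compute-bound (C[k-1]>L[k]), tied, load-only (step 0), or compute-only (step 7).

step 5: A=compute:t4 B=load:t5 [load-bound]

step 0: L[0]=7 → dur=7, Σ=7 | A=load:t0 B=idle [load-only]
step 1: L[1]=3 C[0]=4 → dur=4, Σ=11 | A=compute:t0 B=load:t1 [compute-bound]
step 2: L[2]=3 C[1]=5 → dur=5, Σ=16 | A=load:t2 B=compute:t1 [compute-bound]
step 3: L[3]=3 C[2]=6 → dur=6, Σ=22 | A=compute:t2 B=load:t3 [compute-bound]
step 4: L[4]=5 C[3]=9 → dur=9, Σ=31 | A=load:t4 B=compute:t3 [compute-bound]
step 5: L[5]=6 C[4]=3 → dur=6, Σ=37 | A=compute:t4 B=load:t5 [load-bound]
step 6: L[6]=3 C[5]=2 → dur=3, Σ=40 | A=load:t6 B=compute:t5 [load-bound]
step 7: C[6]=2 → dur=2, Σ=42 | A=compute:t6 B=idle [compute-only]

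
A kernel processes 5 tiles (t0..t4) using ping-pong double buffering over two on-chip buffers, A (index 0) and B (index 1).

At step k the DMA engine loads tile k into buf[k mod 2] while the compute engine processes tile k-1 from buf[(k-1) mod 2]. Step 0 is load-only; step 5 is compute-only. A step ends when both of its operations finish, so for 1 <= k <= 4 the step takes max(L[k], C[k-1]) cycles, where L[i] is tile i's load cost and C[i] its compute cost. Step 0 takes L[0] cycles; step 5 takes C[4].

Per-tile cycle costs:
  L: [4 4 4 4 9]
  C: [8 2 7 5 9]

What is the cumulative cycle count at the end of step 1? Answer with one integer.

end_cycle[1] = 12

[0] DMA t0→A (4c) ∥ CU idle ⇒ 4c, clock 4
[1] DMA t1→B (4c) ∥ CU A:t0 (8c) ⇒ 8c, clock 12
[2] DMA t2→A (4c) ∥ CU B:t1 (2c) ⇒ 4c, clock 16
[3] DMA t3→B (4c) ∥ CU A:t2 (7c) ⇒ 7c, clock 23
[4] DMA t4→A (9c) ∥ CU B:t3 (5c) ⇒ 9c, clock 32
[5] DMA idle ∥ CU A:t4 (9c) ⇒ 9c, clock 41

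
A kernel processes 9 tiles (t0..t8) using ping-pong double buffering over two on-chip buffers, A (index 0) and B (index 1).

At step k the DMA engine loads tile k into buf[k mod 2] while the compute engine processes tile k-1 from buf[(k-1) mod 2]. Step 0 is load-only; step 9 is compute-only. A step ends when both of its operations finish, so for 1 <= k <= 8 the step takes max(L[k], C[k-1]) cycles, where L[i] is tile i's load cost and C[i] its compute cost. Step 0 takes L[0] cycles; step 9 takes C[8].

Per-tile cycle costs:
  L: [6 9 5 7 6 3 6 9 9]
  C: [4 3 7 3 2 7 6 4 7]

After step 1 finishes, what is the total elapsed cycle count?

end_cycle[1] = 15

[0] DMA t0→A (6c) ∥ CU idle ⇒ 6c, clock 6
[1] DMA t1→B (9c) ∥ CU A:t0 (4c) ⇒ 9c, clock 15
[2] DMA t2→A (5c) ∥ CU B:t1 (3c) ⇒ 5c, clock 20
[3] DMA t3→B (7c) ∥ CU A:t2 (7c) ⇒ 7c, clock 27
[4] DMA t4→A (6c) ∥ CU B:t3 (3c) ⇒ 6c, clock 33
[5] DMA t5→B (3c) ∥ CU A:t4 (2c) ⇒ 3c, clock 36
[6] DMA t6→A (6c) ∥ CU B:t5 (7c) ⇒ 7c, clock 43
[7] DMA t7→B (9c) ∥ CU A:t6 (6c) ⇒ 9c, clock 52
[8] DMA t8→A (9c) ∥ CU B:t7 (4c) ⇒ 9c, clock 61
[9] DMA idle ∥ CU A:t8 (7c) ⇒ 7c, clock 68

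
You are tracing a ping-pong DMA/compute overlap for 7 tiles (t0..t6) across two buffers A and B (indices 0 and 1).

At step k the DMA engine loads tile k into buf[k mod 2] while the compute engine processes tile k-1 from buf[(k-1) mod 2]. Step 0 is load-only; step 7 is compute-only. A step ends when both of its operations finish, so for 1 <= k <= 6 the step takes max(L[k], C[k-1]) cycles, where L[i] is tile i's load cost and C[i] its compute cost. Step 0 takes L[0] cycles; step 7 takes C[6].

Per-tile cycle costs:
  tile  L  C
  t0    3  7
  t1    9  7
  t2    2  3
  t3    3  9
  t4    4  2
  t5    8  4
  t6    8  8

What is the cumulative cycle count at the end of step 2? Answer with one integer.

k=0 load=t0/3c comp=- wait=3 total=3
k=1 load=t1/9c comp=t0/7c wait=9 total=12
k=2 load=t2/2c comp=t1/7c wait=7 total=19
k=3 load=t3/3c comp=t2/3c wait=3 total=22
k=4 load=t4/4c comp=t3/9c wait=9 total=31
k=5 load=t5/8c comp=t4/2c wait=8 total=39
k=6 load=t6/8c comp=t5/4c wait=8 total=47
k=7 load=- comp=t6/8c wait=8 total=55

end_cycle[2] = 19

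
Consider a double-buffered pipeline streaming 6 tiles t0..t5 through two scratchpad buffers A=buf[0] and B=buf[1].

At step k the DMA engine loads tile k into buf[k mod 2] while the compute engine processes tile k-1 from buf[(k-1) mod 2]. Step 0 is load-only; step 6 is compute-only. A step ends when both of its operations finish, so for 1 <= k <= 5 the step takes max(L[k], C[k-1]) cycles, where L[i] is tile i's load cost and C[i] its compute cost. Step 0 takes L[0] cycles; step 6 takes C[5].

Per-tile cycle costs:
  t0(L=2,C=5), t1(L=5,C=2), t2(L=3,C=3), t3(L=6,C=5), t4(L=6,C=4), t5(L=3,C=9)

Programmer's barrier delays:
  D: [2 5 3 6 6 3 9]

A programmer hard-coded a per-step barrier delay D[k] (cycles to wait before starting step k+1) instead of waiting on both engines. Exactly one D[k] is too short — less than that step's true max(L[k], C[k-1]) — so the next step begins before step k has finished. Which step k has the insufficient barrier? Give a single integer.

hazard at step 5

[0] required=L[0]=2=2 vs D=2 ok
[1] required=max(L[1]=5,C[0]=5)=5 vs D=5 ok
[2] required=max(L[2]=3,C[1]=2)=3 vs D=3 ok
[3] required=max(L[3]=6,C[2]=3)=6 vs D=6 ok
[4] required=max(L[4]=6,C[3]=5)=6 vs D=6 ok
[5] required=max(L[5]=3,C[4]=4)=4 vs D=3 SHORT
[6] required=C[5]=9=9 vs D=9 ok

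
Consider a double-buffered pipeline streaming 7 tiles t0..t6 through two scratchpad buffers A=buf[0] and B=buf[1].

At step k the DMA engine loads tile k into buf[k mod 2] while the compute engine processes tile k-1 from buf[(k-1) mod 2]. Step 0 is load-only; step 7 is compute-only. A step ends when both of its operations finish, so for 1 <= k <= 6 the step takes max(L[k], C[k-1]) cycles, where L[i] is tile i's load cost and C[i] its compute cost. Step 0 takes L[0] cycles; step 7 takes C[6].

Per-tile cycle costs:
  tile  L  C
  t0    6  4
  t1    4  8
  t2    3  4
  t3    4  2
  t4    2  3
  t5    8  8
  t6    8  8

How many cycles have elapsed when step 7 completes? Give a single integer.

end_cycle[7] = 48

step 0: L[0]=6 → dur=6, Σ=6 | A=load:t0 B=idle [load-only]
step 1: L[1]=4 C[0]=4 → dur=4, Σ=10 | A=compute:t0 B=load:t1 [tied]
step 2: L[2]=3 C[1]=8 → dur=8, Σ=18 | A=load:t2 B=compute:t1 [compute-bound]
step 3: L[3]=4 C[2]=4 → dur=4, Σ=22 | A=compute:t2 B=load:t3 [tied]
step 4: L[4]=2 C[3]=2 → dur=2, Σ=24 | A=load:t4 B=compute:t3 [tied]
step 5: L[5]=8 C[4]=3 → dur=8, Σ=32 | A=compute:t4 B=load:t5 [load-bound]
step 6: L[6]=8 C[5]=8 → dur=8, Σ=40 | A=load:t6 B=compute:t5 [tied]
step 7: C[6]=8 → dur=8, Σ=48 | A=compute:t6 B=idle [compute-only]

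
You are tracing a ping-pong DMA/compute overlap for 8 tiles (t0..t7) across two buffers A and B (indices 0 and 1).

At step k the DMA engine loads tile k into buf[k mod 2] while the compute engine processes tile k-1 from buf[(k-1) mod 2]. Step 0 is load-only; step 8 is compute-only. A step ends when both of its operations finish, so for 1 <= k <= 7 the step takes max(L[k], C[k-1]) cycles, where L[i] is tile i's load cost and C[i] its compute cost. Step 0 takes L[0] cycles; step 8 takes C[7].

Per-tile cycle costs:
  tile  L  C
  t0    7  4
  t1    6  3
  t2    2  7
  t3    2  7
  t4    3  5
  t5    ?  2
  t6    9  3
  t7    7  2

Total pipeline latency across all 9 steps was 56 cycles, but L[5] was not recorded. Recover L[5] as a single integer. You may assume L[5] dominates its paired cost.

step 0: dur = L[0]=7 = 7
step 1: dur = max(L[1]=6, C[0]=4) = 6
step 2: dur = max(L[2]=2, C[1]=3) = 3
step 3: dur = max(L[3]=2, C[2]=7) = 7
step 4: dur = max(L[4]=3, C[3]=7) = 7
step 5: dur = max(L[5]=?, C[4]=5) = L[5]  (unknown; binding)
step 6: dur = max(L[6]=9, C[5]=2) = 9
step 7: dur = max(L[7]=7, C[6]=3) = 7
step 8: dur = C[7]=2 = 2
sum of known step durations = 48
dur[5] = total - known = 56 - 48 = 8
L[5] is the binding max in step 5, so L[5] = dur[5] = 8

L[5] = 8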